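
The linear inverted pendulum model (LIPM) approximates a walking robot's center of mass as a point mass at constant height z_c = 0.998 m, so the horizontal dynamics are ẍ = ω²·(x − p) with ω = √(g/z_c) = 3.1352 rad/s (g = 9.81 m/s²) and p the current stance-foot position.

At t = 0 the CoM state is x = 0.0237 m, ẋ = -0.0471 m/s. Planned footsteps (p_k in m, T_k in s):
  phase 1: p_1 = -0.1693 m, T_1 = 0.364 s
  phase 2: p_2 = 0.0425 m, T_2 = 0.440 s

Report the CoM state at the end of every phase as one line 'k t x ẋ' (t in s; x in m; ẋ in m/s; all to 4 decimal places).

phase 1: p=-0.1693, T=0.364, ωT=1.141213, cosh=1.724997, sinh=1.405566; start (x,ẋ)=(0.023700, -0.047100) → end (x,ẋ)=(0.142509, 0.769251)
phase 2: p=0.0425, T=0.440, ωT=1.379488, cosh=2.112287, sinh=1.860580; start (x,ẋ)=(0.142509, 0.769251) → end (x,ẋ)=(0.710258, 2.208260)

1 0.3640 0.1425 0.7693
2 0.8040 0.7103 2.2083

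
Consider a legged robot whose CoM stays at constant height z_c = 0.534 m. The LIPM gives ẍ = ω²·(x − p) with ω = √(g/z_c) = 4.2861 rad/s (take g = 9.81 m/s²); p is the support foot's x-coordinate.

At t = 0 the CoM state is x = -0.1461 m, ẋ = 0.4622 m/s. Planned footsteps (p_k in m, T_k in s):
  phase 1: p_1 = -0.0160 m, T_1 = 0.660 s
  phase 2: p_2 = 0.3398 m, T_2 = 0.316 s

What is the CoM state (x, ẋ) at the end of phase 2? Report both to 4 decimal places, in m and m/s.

x = -1.1272, ẋ = -5.8785

phase 1: p=-0.0160, T=0.660, ωT=2.828826, cosh=8.492330, sinh=8.433248; start (x,ẋ)=(-0.146100, 0.462200) → end (x,ẋ)=(-0.211436, -0.777406)
phase 2: p=0.3398, T=0.316, ωT=1.354408, cosh=2.066283, sinh=1.808182; start (x,ẋ)=(-0.211436, -0.777406) → end (x,ẋ)=(-1.127175, -5.878451)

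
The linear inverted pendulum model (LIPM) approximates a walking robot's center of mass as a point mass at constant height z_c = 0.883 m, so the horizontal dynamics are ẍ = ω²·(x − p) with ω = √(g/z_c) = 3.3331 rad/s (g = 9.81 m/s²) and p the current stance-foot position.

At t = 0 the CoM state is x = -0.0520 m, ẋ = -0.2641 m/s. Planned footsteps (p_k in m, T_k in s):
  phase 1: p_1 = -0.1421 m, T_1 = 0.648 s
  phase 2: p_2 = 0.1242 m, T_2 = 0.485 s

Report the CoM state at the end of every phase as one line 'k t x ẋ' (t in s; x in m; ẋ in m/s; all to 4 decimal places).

1 0.6480 -0.0852 0.1244
2 1.1330 -0.3336 -1.3627

phase 1: p=-0.1421, T=0.648, ωT=2.159849, cosh=4.392585, sinh=4.277242; start (x,ẋ)=(-0.052000, -0.264100) → end (x,ẋ)=(-0.085238, 0.124427)
phase 2: p=0.1242, T=0.485, ωT=1.616553, cosh=2.617143, sinh=2.418561; start (x,ẋ)=(-0.085238, 0.124427) → end (x,ẋ)=(-0.333642, -1.362699)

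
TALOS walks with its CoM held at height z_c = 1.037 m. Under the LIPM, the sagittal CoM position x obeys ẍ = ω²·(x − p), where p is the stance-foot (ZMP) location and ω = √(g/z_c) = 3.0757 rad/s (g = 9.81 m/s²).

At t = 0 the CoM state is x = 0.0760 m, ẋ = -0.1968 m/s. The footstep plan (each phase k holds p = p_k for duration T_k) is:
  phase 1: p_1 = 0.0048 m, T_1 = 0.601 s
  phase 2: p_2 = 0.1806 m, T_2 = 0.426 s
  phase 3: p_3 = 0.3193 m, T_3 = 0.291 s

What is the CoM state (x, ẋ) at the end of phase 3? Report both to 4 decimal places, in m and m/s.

phase 1: p=0.0048, T=0.601, ωT=1.848496, cosh=3.253867, sinh=3.096393; start (x,ẋ)=(0.076000, -0.196800) → end (x,ẋ)=(0.038351, 0.037718)
phase 2: p=0.1806, T=0.426, ωT=1.310248, cosh=1.988423, sinh=1.718670; start (x,ẋ)=(0.038351, 0.037718) → end (x,ẋ)=(-0.081174, -0.676944)
phase 3: p=0.3193, T=0.291, ωT=0.895029, cosh=1.428001, sinh=1.019405; start (x,ẋ)=(-0.081174, -0.676944) → end (x,ẋ)=(-0.476943, -2.222319)

x = -0.4769, ẋ = -2.2223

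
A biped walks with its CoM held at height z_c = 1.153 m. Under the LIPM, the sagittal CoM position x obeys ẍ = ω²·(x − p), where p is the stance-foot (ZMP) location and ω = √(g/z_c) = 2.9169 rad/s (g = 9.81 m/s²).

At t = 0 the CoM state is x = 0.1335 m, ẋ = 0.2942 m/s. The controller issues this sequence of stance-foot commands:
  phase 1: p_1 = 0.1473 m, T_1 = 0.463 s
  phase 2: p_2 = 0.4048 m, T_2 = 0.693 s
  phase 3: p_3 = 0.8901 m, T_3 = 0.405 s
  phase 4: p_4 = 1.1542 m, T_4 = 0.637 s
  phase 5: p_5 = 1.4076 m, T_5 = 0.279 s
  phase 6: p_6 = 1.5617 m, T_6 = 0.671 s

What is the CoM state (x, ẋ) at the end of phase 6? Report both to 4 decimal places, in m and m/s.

phase 1: p=0.1473, T=0.463, ωT=1.350525, cosh=2.059277, sinh=1.800173; start (x,ẋ)=(0.133500, 0.294200) → end (x,ẋ)=(0.300448, 0.533377)
phase 2: p=0.4048, T=0.693, ωT=2.021412, cosh=3.840721, sinh=3.708253; start (x,ẋ)=(0.300448, 0.533377) → end (x,ẋ)=(0.682096, 0.919820)
phase 3: p=0.8901, T=0.405, ωT=1.181345, cosh=1.782809, sinh=1.475943; start (x,ẋ)=(0.682096, 0.919820) → end (x,ẋ)=(0.984694, 0.744367)
phase 4: p=1.1542, T=0.637, ωT=1.858065, cosh=3.283647, sinh=3.127673; start (x,ẋ)=(0.984694, 0.744367) → end (x,ẋ)=(1.395758, 0.897820)
phase 5: p=1.4076, T=0.279, ωT=0.813815, cosh=1.349832, sinh=0.906668; start (x,ẋ)=(1.395758, 0.897820) → end (x,ẋ)=(1.670687, 1.180587)
phase 6: p=1.5617, T=0.671, ωT=1.957240, cosh=3.610503, sinh=3.469256; start (x,ẋ)=(1.670687, 1.180587) → end (x,ẋ)=(3.359344, 5.365400)

x = 3.3593, ẋ = 5.3654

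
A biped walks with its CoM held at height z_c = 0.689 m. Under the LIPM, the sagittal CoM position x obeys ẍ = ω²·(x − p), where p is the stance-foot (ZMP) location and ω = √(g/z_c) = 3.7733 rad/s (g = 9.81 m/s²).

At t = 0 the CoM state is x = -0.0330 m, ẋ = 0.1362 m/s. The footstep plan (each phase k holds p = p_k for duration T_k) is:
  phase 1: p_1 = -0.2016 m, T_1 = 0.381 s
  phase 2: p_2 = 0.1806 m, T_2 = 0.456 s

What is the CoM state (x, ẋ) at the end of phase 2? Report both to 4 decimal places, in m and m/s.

x = 1.4895, ẋ = 5.1758

phase 1: p=-0.2016, T=0.381, ωT=1.437627, cosh=2.224092, sinh=1.986601; start (x,ẋ)=(-0.033000, 0.136200) → end (x,ẋ)=(0.245090, 1.566754)
phase 2: p=0.1806, T=0.456, ωT=1.720625, cosh=2.883487, sinh=2.704532; start (x,ẋ)=(0.245090, 1.566754) → end (x,ẋ)=(1.489534, 5.175833)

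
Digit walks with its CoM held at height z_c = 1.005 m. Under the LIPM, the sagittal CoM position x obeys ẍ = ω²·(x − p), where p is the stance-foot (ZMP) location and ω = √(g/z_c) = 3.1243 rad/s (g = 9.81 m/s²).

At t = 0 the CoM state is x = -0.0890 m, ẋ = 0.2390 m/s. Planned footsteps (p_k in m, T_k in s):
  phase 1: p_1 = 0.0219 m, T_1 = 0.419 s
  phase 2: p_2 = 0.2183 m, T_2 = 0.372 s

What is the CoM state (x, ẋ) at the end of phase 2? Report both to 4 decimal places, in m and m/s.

x = -0.3379, ẋ = -1.4964

phase 1: p=0.0219, T=0.419, ωT=1.309082, cosh=1.986420, sinh=1.716352; start (x,ẋ)=(-0.089000, 0.239000) → end (x,ẋ)=(-0.067098, -0.119936)
phase 2: p=0.2183, T=0.372, ωT=1.162240, cosh=1.754935, sinh=1.442150; start (x,ẋ)=(-0.067098, -0.119936) → end (x,ẋ)=(-0.337916, -1.496400)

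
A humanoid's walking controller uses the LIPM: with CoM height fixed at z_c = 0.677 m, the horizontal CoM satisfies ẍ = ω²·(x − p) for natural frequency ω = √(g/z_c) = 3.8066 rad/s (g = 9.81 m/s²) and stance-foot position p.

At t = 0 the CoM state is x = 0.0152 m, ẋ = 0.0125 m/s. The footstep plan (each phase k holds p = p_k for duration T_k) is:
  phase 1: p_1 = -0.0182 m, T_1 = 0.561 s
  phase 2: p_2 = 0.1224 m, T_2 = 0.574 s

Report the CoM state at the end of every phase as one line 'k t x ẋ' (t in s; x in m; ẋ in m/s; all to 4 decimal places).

phase 1: p=-0.0182, T=0.561, ωT=2.135503, cosh=4.289742, sinh=4.171556; start (x,ẋ)=(0.015200, 0.012500) → end (x,ẋ)=(0.138776, 0.583995)
phase 2: p=0.1224, T=0.574, ωT=2.184988, cosh=4.501512, sinh=4.389033; start (x,ẋ)=(0.138776, 0.583995) → end (x,ẋ)=(0.869466, 2.902457)

1 0.5610 0.1388 0.5840
2 1.1350 0.8695 2.9025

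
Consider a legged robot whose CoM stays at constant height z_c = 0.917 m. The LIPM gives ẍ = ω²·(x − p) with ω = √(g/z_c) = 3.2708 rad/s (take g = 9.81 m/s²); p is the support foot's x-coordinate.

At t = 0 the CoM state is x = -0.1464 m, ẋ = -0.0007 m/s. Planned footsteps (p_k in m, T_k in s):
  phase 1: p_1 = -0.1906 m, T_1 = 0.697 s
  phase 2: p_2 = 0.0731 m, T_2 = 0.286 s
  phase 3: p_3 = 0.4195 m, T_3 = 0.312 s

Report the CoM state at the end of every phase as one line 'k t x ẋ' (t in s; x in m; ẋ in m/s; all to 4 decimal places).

phase 1: p=-0.1906, T=0.697, ωT=2.279748, cosh=4.938262, sinh=4.835952; start (x,ẋ)=(-0.146400, -0.000700) → end (x,ẋ)=(0.026636, 0.695674)
phase 2: p=0.0731, T=0.286, ωT=0.935449, cosh=1.470383, sinh=1.077974; start (x,ẋ)=(0.026636, 0.695674) → end (x,ẋ)=(0.234057, 0.859083)
phase 3: p=0.4195, T=0.312, ωT=1.020490, cosh=1.567486, sinh=1.207067; start (x,ẋ)=(0.234057, 0.859083) → end (x,ẋ)=(0.445860, 0.614457)

1 0.6970 0.0266 0.6957
2 0.9830 0.2341 0.8591
3 1.2950 0.4459 0.6145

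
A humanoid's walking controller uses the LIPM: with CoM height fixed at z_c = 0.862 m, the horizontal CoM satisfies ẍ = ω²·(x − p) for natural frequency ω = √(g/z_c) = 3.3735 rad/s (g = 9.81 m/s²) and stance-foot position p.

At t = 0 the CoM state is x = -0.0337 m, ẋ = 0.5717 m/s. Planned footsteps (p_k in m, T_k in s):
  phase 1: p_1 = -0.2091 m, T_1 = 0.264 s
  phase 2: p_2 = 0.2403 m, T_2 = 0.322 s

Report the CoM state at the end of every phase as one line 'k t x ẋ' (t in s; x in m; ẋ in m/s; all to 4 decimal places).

1 0.2640 0.2123 1.4133
2 0.5860 0.7440 2.2082

phase 1: p=-0.2091, T=0.264, ωT=0.890604, cosh=1.423504, sinh=1.013097; start (x,ẋ)=(-0.033700, 0.571700) → end (x,ẋ)=(0.212270, 1.413279)
phase 2: p=0.2403, T=0.322, ωT=1.086267, cosh=1.650333, sinh=1.312859; start (x,ẋ)=(0.212270, 1.413279) → end (x,ẋ)=(0.744044, 2.208238)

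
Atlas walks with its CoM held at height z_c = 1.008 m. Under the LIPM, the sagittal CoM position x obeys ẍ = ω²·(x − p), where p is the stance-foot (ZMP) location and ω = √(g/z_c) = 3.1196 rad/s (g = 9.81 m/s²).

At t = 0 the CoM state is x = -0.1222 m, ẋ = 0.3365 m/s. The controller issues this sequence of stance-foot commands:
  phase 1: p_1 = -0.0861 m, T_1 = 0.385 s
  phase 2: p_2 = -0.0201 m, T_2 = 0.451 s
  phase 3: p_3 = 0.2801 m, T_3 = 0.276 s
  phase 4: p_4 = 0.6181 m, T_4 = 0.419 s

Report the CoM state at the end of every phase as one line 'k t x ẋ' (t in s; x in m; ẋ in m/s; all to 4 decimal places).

phase 1: p=-0.0861, T=0.385, ωT=1.201046, cosh=1.812235, sinh=1.511356; start (x,ẋ)=(-0.122200, 0.336500) → end (x,ẋ)=(0.011503, 0.439612)
phase 2: p=-0.0201, T=0.451, ωT=1.406940, cosh=2.164165, sinh=1.919274; start (x,ẋ)=(0.011503, 0.439612) → end (x,ẋ)=(0.318757, 1.140611)
phase 3: p=0.2801, T=0.276, ωT=0.861010, cosh=1.394141, sinh=0.971406; start (x,ẋ)=(0.318757, 1.140611) → end (x,ẋ)=(0.689165, 1.707318)
phase 4: p=0.6181, T=0.419, ωT=1.307112, cosh=1.983044, sinh=1.712443; start (x,ẋ)=(0.689165, 1.707318) → end (x,ẋ)=(1.696224, 3.765327)

1 0.3850 0.0115 0.4396
2 0.8360 0.3188 1.1406
3 1.1120 0.6892 1.7073
4 1.5310 1.6962 3.7653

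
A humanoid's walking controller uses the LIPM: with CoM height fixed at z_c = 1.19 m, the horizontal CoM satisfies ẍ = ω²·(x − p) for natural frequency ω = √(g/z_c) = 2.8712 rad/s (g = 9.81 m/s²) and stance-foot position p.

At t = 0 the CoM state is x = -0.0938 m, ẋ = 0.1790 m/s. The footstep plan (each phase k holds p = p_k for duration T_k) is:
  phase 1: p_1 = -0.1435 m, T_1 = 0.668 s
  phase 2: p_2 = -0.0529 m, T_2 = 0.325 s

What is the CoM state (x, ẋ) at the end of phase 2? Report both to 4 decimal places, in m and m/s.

x = 0.7833, ẋ = 2.5053

phase 1: p=-0.1435, T=0.668, ωT=1.917962, cosh=3.476987, sinh=3.330081; start (x,ẋ)=(-0.093800, 0.179000) → end (x,ẋ)=(0.236914, 1.097579)
phase 2: p=-0.0529, T=0.325, ωT=0.933140, cosh=1.467898, sinh=1.074582; start (x,ẋ)=(0.236914, 1.097579) → end (x,ẋ)=(0.783300, 2.505310)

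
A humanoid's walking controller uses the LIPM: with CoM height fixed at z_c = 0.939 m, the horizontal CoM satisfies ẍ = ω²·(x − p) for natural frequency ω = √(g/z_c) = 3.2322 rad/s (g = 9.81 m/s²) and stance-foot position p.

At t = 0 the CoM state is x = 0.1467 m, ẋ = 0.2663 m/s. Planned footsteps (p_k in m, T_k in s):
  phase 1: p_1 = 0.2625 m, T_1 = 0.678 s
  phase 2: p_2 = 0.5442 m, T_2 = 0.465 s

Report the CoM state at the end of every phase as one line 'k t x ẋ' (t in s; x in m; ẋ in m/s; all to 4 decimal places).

phase 1: p=0.2625, T=0.678, ωT=2.191432, cosh=4.529885, sinh=4.418129; start (x,ẋ)=(0.146700, 0.266300) → end (x,ẋ)=(0.101948, -0.447347)
phase 2: p=0.5442, T=0.465, ωT=1.502973, cosh=2.358750, sinh=2.136283; start (x,ẋ)=(0.101948, -0.447347) → end (x,ẋ)=(-0.794632, -4.108886)

1 0.6780 0.1019 -0.4473
2 1.1430 -0.7946 -4.1089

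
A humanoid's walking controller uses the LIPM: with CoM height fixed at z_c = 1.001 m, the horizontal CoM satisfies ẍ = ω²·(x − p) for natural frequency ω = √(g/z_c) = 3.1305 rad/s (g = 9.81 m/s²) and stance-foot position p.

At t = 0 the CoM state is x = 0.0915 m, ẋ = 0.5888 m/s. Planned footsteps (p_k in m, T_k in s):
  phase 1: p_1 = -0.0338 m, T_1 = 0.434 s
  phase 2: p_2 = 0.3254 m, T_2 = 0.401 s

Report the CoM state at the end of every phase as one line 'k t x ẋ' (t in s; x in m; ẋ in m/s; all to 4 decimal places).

1 0.4340 0.5678 1.9338
2 0.8350 1.7810 4.8917

phase 1: p=-0.0338, T=0.434, ωT=1.358637, cosh=2.073949, sinh=1.816938; start (x,ẋ)=(0.091500, 0.588800) → end (x,ẋ)=(0.567804, 1.933838)
phase 2: p=0.3254, T=0.401, ωT=1.255331, cosh=1.896990, sinh=1.612008; start (x,ẋ)=(0.567804, 1.933838) → end (x,ẋ)=(1.781042, 4.891738)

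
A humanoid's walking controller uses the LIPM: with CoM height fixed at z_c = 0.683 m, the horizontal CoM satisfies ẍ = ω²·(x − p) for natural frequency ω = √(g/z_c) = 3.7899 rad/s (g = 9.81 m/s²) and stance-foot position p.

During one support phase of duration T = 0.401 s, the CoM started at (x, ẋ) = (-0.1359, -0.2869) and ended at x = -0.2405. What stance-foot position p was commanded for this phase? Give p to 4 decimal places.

p = -0.1790

ωT = 3.7899·0.401 = 1.519750; cosh(ωT) = 2.394924, sinh(ωT) = 2.176158
x(T) = p + (x₀−p)·cosh(ωT) + (ẋ₀/ω)·sinh(ωT) ⇒ p·(1 − cosh) = x(T) − x₀·cosh − (ẋ₀/ω)·sinh
numerator   = -0.2405 − (-0.1359)·2.394924 − (-0.2869/3.7899)·2.176158 = 0.249708
denominator = 1 − 2.394924 = -1.394924
p = 0.249708 / -1.394924 = -0.1790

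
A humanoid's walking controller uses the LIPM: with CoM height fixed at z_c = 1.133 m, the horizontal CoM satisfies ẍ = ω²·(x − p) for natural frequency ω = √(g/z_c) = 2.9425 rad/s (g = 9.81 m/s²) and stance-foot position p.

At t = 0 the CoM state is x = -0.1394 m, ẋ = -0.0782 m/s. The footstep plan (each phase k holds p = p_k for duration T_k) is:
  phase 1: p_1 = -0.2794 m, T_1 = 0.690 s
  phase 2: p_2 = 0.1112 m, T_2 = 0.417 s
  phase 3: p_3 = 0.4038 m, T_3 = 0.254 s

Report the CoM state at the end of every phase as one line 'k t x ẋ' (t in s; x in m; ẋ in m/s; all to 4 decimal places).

phase 1: p=-0.2794, T=0.690, ωT=2.030325, cosh=3.873927, sinh=3.742634; start (x,ẋ)=(-0.139400, -0.078200) → end (x,ẋ)=(0.163485, 1.238837)
phase 2: p=0.1112, T=0.417, ωT=1.227022, cosh=1.852111, sinh=1.558947; start (x,ẋ)=(0.163485, 1.238837) → end (x,ẋ)=(0.864379, 2.534307)
phase 3: p=0.4038, T=0.254, ωT=0.747395, cosh=1.292546, sinh=0.818947; start (x,ẋ)=(0.864379, 2.534307) → end (x,ẋ)=(1.704459, 4.385588)

1 0.6900 0.1635 1.2388
2 1.1070 0.8644 2.5343
3 1.3610 1.7045 4.3856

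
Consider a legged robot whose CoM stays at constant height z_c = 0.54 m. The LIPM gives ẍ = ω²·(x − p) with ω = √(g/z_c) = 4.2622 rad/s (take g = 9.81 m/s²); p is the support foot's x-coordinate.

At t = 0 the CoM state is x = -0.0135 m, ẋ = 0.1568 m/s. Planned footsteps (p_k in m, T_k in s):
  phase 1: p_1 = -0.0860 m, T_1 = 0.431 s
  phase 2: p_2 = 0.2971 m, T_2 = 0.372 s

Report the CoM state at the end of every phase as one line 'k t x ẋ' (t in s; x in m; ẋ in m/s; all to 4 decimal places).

phase 1: p=-0.0860, T=0.431, ωT=1.837008, cosh=3.218511, sinh=3.059218; start (x,ẋ)=(-0.013500, 0.156800) → end (x,ẋ)=(0.259886, 1.449990)
phase 2: p=0.2971, T=0.372, ωT=1.585538, cosh=2.543378, sinh=2.338541; start (x,ẋ)=(0.259886, 1.449990) → end (x,ẋ)=(0.998017, 3.316949)

1 0.4310 0.2599 1.4500
2 0.8030 0.9980 3.3169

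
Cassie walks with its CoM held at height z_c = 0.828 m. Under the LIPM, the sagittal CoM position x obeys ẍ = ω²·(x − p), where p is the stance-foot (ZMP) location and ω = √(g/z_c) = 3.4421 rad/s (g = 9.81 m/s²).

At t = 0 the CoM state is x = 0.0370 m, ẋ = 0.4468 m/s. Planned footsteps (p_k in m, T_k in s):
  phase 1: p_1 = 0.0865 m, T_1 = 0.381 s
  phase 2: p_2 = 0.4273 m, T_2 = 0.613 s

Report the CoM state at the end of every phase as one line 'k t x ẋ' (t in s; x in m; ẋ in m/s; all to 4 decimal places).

phase 1: p=0.0865, T=0.381, ωT=1.311440, cosh=1.990473, sinh=1.721042; start (x,ẋ)=(0.037000, 0.446800) → end (x,ẋ)=(0.211370, 0.596106)
phase 2: p=0.4273, T=0.613, ωT=2.110007, cosh=4.184769, sinh=4.063532; start (x,ẋ)=(0.211370, 0.596106) → end (x,ẋ)=(0.227410, -0.525660)

1 0.3810 0.2114 0.5961
2 0.9940 0.2274 -0.5257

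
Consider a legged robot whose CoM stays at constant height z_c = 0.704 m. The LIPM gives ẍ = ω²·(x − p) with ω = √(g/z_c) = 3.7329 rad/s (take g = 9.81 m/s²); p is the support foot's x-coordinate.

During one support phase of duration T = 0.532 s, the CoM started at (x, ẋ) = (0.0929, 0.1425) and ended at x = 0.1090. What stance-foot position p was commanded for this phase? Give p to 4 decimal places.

p = 0.1373

ωT = 3.7329·0.532 = 1.985903; cosh(ωT) = 3.711439, sinh(ωT) = 3.574183
x(T) = p + (x₀−p)·cosh(ωT) + (ẋ₀/ω)·sinh(ωT) ⇒ p·(1 − cosh) = x(T) − x₀·cosh − (ẋ₀/ω)·sinh
numerator   = 0.1090 − (0.0929)·3.711439 − (0.1425/3.7329)·3.574183 = -0.372234
denominator = 1 − 3.711439 = -2.711439
p = -0.372234 / -2.711439 = 0.1373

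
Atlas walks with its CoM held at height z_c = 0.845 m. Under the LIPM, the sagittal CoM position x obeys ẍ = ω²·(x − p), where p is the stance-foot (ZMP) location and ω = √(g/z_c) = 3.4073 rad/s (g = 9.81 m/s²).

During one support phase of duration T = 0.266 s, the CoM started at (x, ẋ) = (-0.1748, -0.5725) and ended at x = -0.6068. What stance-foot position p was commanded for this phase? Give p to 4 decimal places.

p = 0.4120

ωT = 3.4073·0.266 = 0.906342; cosh(ωT) = 1.439625, sinh(ωT) = 1.035626
x(T) = p + (x₀−p)·cosh(ωT) + (ẋ₀/ω)·sinh(ωT) ⇒ p·(1 − cosh) = x(T) − x₀·cosh − (ẋ₀/ω)·sinh
numerator   = -0.6068 − (-0.1748)·1.439625 − (-0.5725/3.4073)·1.035626 = -0.181146
denominator = 1 − 1.439625 = -0.439625
p = -0.181146 / -0.439625 = 0.4120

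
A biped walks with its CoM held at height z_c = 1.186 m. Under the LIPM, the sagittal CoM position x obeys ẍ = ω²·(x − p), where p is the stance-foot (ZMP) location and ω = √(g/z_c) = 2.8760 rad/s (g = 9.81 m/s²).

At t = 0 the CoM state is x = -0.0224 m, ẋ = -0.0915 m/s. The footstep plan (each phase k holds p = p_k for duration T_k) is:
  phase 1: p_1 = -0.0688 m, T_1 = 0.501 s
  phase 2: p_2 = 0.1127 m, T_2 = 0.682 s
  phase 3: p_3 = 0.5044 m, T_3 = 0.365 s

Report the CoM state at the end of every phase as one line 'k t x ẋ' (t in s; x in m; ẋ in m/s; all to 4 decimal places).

1 0.5010 -0.0287 0.0620
2 1.1830 -0.3249 -1.1927
3 1.5480 -1.3452 -4.9021

phase 1: p=-0.0688, T=0.501, ωT=1.440876, cosh=2.230558, sinh=1.993837; start (x,ẋ)=(-0.022400, -0.091500) → end (x,ẋ)=(-0.028736, 0.061974)
phase 2: p=0.1127, T=0.682, ωT=1.961432, cosh=3.625079, sinh=3.484422; start (x,ẋ)=(-0.028736, 0.061974) → end (x,ẋ)=(-0.324932, -1.192697)
phase 3: p=0.5044, T=0.365, ωT=1.049740, cosh=1.603468, sinh=1.253440; start (x,ẋ)=(-0.324932, -1.192697) → end (x,ẋ)=(-1.345218, -4.902104)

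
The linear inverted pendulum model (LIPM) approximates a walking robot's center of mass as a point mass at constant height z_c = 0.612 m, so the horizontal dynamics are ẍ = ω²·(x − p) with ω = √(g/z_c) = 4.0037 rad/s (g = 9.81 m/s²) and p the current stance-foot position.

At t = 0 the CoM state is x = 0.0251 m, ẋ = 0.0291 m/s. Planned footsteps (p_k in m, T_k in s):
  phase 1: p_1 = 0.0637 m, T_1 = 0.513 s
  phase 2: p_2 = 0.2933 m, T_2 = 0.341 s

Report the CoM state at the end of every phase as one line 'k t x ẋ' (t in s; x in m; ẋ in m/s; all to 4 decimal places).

1 0.5130 -0.0614 -0.4773
2 0.8540 -0.6649 -3.5956

phase 1: p=0.0637, T=0.513, ωT=2.053898, cosh=3.963237, sinh=3.835003; start (x,ẋ)=(0.025100, 0.029100) → end (x,ẋ)=(-0.061407, -0.477342)
phase 2: p=0.2933, T=0.341, ωT=1.365262, cosh=2.086031, sinh=1.830717; start (x,ẋ)=(-0.061407, -0.477342) → end (x,ẋ)=(-0.664898, -3.595626)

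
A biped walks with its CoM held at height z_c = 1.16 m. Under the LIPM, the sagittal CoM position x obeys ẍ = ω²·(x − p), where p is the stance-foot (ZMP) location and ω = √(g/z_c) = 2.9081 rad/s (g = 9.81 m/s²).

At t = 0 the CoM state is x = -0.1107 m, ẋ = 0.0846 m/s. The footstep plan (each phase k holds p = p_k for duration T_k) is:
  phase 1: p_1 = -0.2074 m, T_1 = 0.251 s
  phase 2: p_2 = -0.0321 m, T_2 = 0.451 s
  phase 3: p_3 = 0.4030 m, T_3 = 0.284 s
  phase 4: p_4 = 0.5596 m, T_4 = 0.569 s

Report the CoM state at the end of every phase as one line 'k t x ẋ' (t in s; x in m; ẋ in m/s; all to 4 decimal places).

1 0.2510 -0.0606 0.3321
2 0.7020 0.1077 0.5185
3 0.9860 0.1658 -0.0869
4 1.5550 -0.5835 -3.1220

phase 1: p=-0.2074, T=0.251, ωT=0.729933, cosh=1.278442, sinh=0.796500; start (x,ẋ)=(-0.110700, 0.084600) → end (x,ẋ)=(-0.060604, 0.332143)
phase 2: p=-0.0321, T=0.451, ωT=1.311553, cosh=1.990668, sinh=1.721266; start (x,ẋ)=(-0.060604, 0.332143) → end (x,ẋ)=(0.107750, 0.518508)
phase 3: p=0.4030, T=0.284, ωT=0.825900, cosh=1.360888, sinh=0.923048; start (x,ẋ)=(0.107750, 0.518508) → end (x,ẋ)=(0.165775, -0.086914)
phase 4: p=0.5596, T=0.569, ωT=1.654709, cosh=2.711352, sinh=2.520205; start (x,ẋ)=(0.165775, -0.086914) → end (x,ẋ)=(-0.583520, -3.122004)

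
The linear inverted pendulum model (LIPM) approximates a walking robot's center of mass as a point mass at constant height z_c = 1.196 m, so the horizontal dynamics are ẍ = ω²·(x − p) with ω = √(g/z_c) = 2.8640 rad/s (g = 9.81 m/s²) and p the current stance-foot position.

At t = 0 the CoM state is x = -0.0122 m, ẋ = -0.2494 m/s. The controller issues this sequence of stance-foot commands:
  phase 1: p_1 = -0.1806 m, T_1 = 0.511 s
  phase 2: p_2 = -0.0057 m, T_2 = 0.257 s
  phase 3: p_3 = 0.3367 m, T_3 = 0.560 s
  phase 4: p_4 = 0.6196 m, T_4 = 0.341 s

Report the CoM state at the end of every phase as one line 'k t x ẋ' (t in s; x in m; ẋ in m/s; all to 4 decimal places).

phase 1: p=-0.1806, T=0.511, ωT=1.463504, cosh=2.276249, sinh=2.044825; start (x,ẋ)=(-0.012200, -0.249400) → end (x,ẋ)=(0.024655, 0.418518)
phase 2: p=-0.0057, T=0.257, ωT=0.736048, cosh=1.283336, sinh=0.804333; start (x,ẋ)=(0.024655, 0.418518) → end (x,ẋ)=(0.150793, 0.607025)
phase 3: p=0.3367, T=0.560, ωT=1.603840, cosh=2.586606, sinh=2.385483; start (x,ẋ)=(0.150793, 0.607025) → end (x,ẋ)=(0.361435, 0.300013)
phase 4: p=0.6196, T=0.341, ωT=0.976624, cosh=1.516028, sinh=1.139448; start (x,ẋ)=(0.361435, 0.300013) → end (x,ẋ)=(0.347576, -0.387661)

1 0.5110 0.0247 0.4185
2 0.7680 0.1508 0.6070
3 1.3280 0.3614 0.3000
4 1.6690 0.3476 -0.3877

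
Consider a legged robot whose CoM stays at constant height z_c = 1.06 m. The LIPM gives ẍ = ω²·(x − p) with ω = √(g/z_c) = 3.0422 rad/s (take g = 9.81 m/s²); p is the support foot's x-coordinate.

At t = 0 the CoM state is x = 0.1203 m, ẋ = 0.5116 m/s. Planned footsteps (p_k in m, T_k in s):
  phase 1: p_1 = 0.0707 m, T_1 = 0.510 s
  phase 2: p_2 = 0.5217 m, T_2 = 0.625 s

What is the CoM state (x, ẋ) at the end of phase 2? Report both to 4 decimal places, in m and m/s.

x = 2.4162, ẋ = 5.9799

phase 1: p=0.0707, T=0.510, ωT=1.551522, cosh=2.465286, sinh=2.253361; start (x,ẋ)=(0.120300, 0.511600) → end (x,ẋ)=(0.571921, 1.601257)
phase 2: p=0.5217, T=0.625, ωT=1.901375, cosh=3.422228, sinh=3.272865; start (x,ẋ)=(0.571921, 1.601257) → end (x,ẋ)=(2.416234, 5.979901)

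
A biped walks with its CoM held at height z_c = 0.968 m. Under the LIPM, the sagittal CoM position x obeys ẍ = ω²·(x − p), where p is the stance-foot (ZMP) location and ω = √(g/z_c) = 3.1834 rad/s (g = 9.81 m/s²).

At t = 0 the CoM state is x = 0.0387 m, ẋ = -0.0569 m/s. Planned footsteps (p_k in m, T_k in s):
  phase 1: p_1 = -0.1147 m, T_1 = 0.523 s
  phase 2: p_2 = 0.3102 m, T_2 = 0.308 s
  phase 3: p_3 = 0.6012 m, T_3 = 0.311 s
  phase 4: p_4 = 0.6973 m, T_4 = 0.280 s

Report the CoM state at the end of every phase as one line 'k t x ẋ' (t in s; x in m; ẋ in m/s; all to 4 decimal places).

phase 1: p=-0.1147, T=0.523, ωT=1.664918, cosh=2.737224, sinh=2.548017; start (x,ẋ)=(0.038700, -0.056900) → end (x,ẋ)=(0.259647, 1.088534)
phase 2: p=0.3102, T=0.308, ωT=0.980487, cosh=1.520441, sinh=1.145313; start (x,ẋ)=(0.259647, 1.088534) → end (x,ẋ)=(0.624966, 1.470737)
phase 3: p=0.6012, T=0.311, ωT=0.990037, cosh=1.531449, sinh=1.159886; start (x,ẋ)=(0.624966, 1.470737) → end (x,ẋ)=(1.173466, 2.340112)
phase 4: p=0.6973, T=0.280, ωT=0.891352, cosh=1.424263, sinh=1.014162; start (x,ẋ)=(1.173466, 2.340112) → end (x,ẋ)=(2.120995, 4.870229)

1 0.5230 0.2596 1.0885
2 0.8310 0.6250 1.4707
3 1.1420 1.1735 2.3401
4 1.4220 2.1210 4.8702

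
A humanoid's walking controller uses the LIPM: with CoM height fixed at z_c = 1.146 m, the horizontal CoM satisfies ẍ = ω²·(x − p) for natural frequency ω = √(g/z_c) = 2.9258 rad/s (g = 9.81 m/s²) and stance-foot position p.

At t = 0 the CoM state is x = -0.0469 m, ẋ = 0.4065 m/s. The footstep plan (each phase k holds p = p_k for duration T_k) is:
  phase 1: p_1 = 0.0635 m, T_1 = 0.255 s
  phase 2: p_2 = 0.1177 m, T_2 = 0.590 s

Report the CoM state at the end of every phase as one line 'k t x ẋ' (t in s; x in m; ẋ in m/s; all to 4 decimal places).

1 0.2550 0.0345 0.2610
2 0.8450 0.1191 0.0940

phase 1: p=0.0635, T=0.255, ωT=0.746079, cosh=1.291469, sinh=0.817247; start (x,ẋ)=(-0.046900, 0.406500) → end (x,ẋ)=(0.034467, 0.261005)
phase 2: p=0.1177, T=0.590, ωT=1.726222, cosh=2.898670, sinh=2.720714; start (x,ẋ)=(0.034467, 0.261005) → end (x,ẋ)=(0.119145, 0.094010)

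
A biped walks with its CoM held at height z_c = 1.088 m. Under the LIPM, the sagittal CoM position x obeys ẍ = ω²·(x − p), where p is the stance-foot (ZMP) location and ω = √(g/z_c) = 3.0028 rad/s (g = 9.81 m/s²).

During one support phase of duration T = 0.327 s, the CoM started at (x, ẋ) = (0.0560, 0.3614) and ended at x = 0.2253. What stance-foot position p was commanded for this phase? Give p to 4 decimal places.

ωT = 3.0028·0.327 = 0.981916; cosh(ωT) = 1.522079, sinh(ωT) = 1.147486
x(T) = p + (x₀−p)·cosh(ωT) + (ẋ₀/ω)·sinh(ωT) ⇒ p·(1 − cosh) = x(T) − x₀·cosh − (ẋ₀/ω)·sinh
numerator   = 0.2253 − (0.0560)·1.522079 − (0.3614/3.0028)·1.147486 = 0.001959
denominator = 1 − 1.522079 = -0.522079
p = 0.001959 / -0.522079 = -0.0038

p = -0.0038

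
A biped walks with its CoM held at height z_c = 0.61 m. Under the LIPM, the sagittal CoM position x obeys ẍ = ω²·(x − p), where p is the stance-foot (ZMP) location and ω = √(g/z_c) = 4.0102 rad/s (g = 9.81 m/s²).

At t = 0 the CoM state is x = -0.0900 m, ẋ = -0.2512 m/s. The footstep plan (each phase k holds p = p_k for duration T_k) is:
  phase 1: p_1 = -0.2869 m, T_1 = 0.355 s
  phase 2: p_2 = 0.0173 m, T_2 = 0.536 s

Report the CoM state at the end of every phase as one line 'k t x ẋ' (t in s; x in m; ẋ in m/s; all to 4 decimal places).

phase 1: p=-0.2869, T=0.355, ωT=1.423621, cosh=2.196484, sinh=1.955644; start (x,ẋ)=(-0.090000, -0.251200) → end (x,ẋ)=(0.023086, 0.992436)
phase 2: p=0.0173, T=0.536, ωT=2.149467, cosh=4.348416, sinh=4.231870; start (x,ẋ)=(0.023086, 0.992436) → end (x,ẋ)=(1.089753, 4.413711)

1 0.3550 0.0231 0.9924
2 0.8910 1.0898 4.4137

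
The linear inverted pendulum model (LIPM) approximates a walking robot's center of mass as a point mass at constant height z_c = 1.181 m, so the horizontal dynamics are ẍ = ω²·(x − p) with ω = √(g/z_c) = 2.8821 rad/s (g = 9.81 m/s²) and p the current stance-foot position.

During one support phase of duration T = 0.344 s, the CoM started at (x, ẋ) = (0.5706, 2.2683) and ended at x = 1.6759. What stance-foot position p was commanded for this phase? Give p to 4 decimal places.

ωT = 2.8821·0.344 = 0.991442; cosh(ωT) = 1.533080, sinh(ωT) = 1.162039
x(T) = p + (x₀−p)·cosh(ωT) + (ẋ₀/ω)·sinh(ωT) ⇒ p·(1 − cosh) = x(T) − x₀·cosh − (ẋ₀/ω)·sinh
numerator   = 1.6759 − (0.5706)·1.533080 − (2.2683/2.8821)·1.162039 = -0.113435
denominator = 1 − 1.533080 = -0.533080
p = -0.113435 / -0.533080 = 0.2128

p = 0.2128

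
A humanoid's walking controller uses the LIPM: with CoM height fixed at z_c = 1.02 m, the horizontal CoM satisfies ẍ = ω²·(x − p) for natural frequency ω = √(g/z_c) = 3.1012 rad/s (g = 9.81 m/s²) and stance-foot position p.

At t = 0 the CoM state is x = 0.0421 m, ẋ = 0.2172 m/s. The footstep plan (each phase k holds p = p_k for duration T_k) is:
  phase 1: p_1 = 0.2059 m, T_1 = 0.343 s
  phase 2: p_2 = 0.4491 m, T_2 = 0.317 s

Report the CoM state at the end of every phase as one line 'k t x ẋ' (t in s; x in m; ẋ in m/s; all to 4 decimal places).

phase 1: p=0.2059, T=0.343, ωT=1.063712, cosh=1.621138, sinh=1.275966; start (x,ẋ)=(0.042100, 0.217200) → end (x,ẋ)=(0.029723, -0.296050)
phase 2: p=0.4491, T=0.317, ωT=0.983080, cosh=1.523417, sinh=1.149260; start (x,ẋ)=(0.029723, -0.296050) → end (x,ẋ)=(-0.299498, -1.945702)

1 0.3430 0.0297 -0.2960
2 0.6600 -0.2995 -1.9457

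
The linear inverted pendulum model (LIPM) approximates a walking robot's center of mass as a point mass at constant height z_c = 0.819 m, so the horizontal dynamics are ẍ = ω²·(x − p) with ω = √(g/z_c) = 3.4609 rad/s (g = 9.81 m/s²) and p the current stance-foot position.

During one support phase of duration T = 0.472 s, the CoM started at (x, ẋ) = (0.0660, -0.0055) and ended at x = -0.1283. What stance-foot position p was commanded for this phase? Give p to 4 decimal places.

ωT = 3.4609·0.472 = 1.633545; cosh(ωT) = 2.658618, sinh(ωT) = 2.463381
x(T) = p + (x₀−p)·cosh(ωT) + (ẋ₀/ω)·sinh(ωT) ⇒ p·(1 − cosh) = x(T) − x₀·cosh − (ẋ₀/ω)·sinh
numerator   = -0.1283 − (0.0660)·2.658618 − (-0.0055/3.4609)·2.463381 = -0.299854
denominator = 1 − 2.658618 = -1.658618
p = -0.299854 / -1.658618 = 0.1808

p = 0.1808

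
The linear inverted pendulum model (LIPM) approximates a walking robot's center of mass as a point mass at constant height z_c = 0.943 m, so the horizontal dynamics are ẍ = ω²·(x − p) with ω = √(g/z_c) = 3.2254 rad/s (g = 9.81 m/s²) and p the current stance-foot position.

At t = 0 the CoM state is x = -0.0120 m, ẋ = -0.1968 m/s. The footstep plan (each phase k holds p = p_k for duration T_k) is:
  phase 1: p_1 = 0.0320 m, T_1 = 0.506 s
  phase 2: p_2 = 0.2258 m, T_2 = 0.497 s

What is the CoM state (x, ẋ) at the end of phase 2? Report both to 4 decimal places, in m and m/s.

x = -1.6089, ẋ = -5.7940

phase 1: p=0.0320, T=0.506, ωT=1.632052, cosh=2.654944, sinh=2.459416; start (x,ẋ)=(-0.012000, -0.196800) → end (x,ẋ)=(-0.234881, -0.871528)
phase 2: p=0.2258, T=0.497, ωT=1.603024, cosh=2.584660, sinh=2.383373; start (x,ẋ)=(-0.234881, -0.871528) → end (x,ẋ)=(-1.608908, -5.794005)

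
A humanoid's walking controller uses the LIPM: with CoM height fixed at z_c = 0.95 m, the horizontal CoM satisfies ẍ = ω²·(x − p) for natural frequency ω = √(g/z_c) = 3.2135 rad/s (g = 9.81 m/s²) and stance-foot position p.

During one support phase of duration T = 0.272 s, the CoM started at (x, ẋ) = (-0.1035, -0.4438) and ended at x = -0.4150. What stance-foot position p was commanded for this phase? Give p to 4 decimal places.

p = 0.3261

ωT = 3.2135·0.272 = 0.874072; cosh(ωT) = 1.406950, sinh(ωT) = 0.989701
x(T) = p + (x₀−p)·cosh(ωT) + (ẋ₀/ω)·sinh(ωT) ⇒ p·(1 − cosh) = x(T) − x₀·cosh − (ẋ₀/ω)·sinh
numerator   = -0.4150 − (-0.1035)·1.406950 − (-0.4438/3.2135)·0.989701 = -0.132698
denominator = 1 − 1.406950 = -0.406950
p = -0.132698 / -0.406950 = 0.3261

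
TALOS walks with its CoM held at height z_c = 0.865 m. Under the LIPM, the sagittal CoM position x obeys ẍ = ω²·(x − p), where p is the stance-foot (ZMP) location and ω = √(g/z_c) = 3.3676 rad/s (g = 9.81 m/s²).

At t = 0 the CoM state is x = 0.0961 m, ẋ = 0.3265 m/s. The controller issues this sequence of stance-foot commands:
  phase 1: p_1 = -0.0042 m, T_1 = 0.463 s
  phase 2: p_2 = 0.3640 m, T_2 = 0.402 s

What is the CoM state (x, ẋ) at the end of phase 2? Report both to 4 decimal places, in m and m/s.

phase 1: p=-0.0042, T=0.463, ωT=1.559199, cosh=2.482657, sinh=2.272353; start (x,ẋ)=(0.096100, 0.326500) → end (x,ẋ)=(0.465123, 1.578121)
phase 2: p=0.3640, T=0.402, ωT=1.353775, cosh=2.065140, sinh=1.806876; start (x,ẋ)=(0.465123, 1.578121) → end (x,ẋ)=(1.419569, 3.874354)

x = 1.4196, ẋ = 3.8744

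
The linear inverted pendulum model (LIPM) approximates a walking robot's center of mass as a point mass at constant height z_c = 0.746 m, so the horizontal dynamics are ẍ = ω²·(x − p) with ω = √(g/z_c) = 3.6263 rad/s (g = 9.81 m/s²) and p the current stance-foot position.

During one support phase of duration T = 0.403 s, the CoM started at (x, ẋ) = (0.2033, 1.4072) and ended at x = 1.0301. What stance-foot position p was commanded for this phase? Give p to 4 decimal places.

ωT = 3.6263·0.403 = 1.461399; cosh(ωT) = 2.271949, sinh(ωT) = 2.040038
x(T) = p + (x₀−p)·cosh(ωT) + (ẋ₀/ω)·sinh(ωT) ⇒ p·(1 − cosh) = x(T) − x₀·cosh − (ẋ₀/ω)·sinh
numerator   = 1.0301 − (0.2033)·2.271949 − (1.4072/3.6263)·2.040038 = -0.223432
denominator = 1 − 2.271949 = -1.271949
p = -0.223432 / -1.271949 = 0.1757

p = 0.1757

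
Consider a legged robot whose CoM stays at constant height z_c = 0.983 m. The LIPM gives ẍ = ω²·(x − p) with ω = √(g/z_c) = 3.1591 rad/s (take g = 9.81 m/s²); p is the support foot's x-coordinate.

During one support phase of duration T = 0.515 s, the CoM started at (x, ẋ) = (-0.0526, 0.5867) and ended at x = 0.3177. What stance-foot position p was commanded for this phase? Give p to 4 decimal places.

p = -0.0015

ωT = 3.1591·0.515 = 1.626937; cosh(ωT) = 2.642397, sinh(ωT) = 2.445866
x(T) = p + (x₀−p)·cosh(ωT) + (ẋ₀/ω)·sinh(ωT) ⇒ p·(1 − cosh) = x(T) − x₀·cosh − (ẋ₀/ω)·sinh
numerator   = 0.3177 − (-0.0526)·2.642397 − (0.5867/3.1591)·2.445866 = 0.002450
denominator = 1 − 2.642397 = -1.642397
p = 0.002450 / -1.642397 = -0.0015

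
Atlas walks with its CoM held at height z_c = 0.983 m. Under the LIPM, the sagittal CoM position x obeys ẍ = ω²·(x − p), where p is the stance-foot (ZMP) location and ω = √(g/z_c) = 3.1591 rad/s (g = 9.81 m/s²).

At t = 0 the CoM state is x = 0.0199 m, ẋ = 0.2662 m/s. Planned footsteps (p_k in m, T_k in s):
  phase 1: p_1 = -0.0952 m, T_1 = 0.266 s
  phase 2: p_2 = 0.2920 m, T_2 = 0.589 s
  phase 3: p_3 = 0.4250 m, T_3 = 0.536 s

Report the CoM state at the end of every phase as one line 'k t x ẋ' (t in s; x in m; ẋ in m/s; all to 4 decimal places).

1 0.2660 0.1424 0.7087
2 0.8550 0.5032 0.8509
3 1.3910 1.3522 3.0401

phase 1: p=-0.0952, T=0.266, ωT=0.840321, cosh=1.374341, sinh=0.942769; start (x,ẋ)=(0.019900, 0.266200) → end (x,ẋ)=(0.142429, 0.708652)
phase 2: p=0.2920, T=0.589, ωT=1.860710, cosh=3.291930, sinh=3.136368; start (x,ẋ)=(0.142429, 0.708652) → end (x,ẋ)=(0.503174, 0.850864)
phase 3: p=0.4250, T=0.536, ωT=1.693278, cosh=2.810594, sinh=2.626679; start (x,ẋ)=(0.503174, 0.850864) → end (x,ẋ)=(1.352179, 3.040118)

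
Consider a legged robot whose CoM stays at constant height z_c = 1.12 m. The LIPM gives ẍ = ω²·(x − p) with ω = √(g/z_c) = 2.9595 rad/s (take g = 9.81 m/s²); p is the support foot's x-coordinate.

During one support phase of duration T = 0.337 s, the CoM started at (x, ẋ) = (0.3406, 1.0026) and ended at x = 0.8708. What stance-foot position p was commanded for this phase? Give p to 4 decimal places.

p = 0.0934

ωT = 2.9595·0.337 = 0.997351; cosh(ωT) = 1.539974, sinh(ωT) = 1.171118
x(T) = p + (x₀−p)·cosh(ωT) + (ẋ₀/ω)·sinh(ωT) ⇒ p·(1 − cosh) = x(T) − x₀·cosh − (ẋ₀/ω)·sinh
numerator   = 0.8708 − (0.3406)·1.539974 − (1.0026/2.9595)·1.171118 = -0.050459
denominator = 1 − 1.539974 = -0.539974
p = -0.050459 / -0.539974 = 0.0934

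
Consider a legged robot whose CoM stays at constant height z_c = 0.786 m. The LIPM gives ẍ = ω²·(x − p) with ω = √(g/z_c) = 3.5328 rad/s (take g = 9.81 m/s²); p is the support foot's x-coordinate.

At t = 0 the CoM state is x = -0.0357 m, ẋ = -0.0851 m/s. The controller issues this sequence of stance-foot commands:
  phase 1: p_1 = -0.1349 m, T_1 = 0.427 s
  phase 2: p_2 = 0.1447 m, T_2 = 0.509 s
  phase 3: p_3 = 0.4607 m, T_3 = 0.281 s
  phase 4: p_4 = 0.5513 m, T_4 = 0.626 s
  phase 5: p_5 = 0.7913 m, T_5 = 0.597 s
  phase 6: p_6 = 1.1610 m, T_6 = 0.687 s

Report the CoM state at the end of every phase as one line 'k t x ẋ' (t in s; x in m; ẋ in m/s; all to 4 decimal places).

phase 1: p=-0.1349, T=0.427, ωT=1.508506, cosh=2.370606, sinh=2.149365; start (x,ẋ)=(-0.035700, -0.085100) → end (x,ẋ)=(0.048489, 0.551515)
phase 2: p=0.1447, T=0.509, ωT=1.798195, cosh=3.102168, sinh=2.936571; start (x,ẋ)=(0.048489, 0.551515) → end (x,ẋ)=(0.304673, 0.712768)
phase 3: p=0.4607, T=0.281, ωT=0.992717, cosh=1.534562, sinh=1.163994; start (x,ẋ)=(0.304673, 0.712768) → end (x,ẋ)=(0.456111, 0.452179)
phase 4: p=0.5513, T=0.626, ωT=2.211533, cosh=4.619616, sinh=4.510084; start (x,ẋ)=(0.456111, 0.452179) → end (x,ẋ)=(0.688830, 0.572228)
phase 5: p=0.7913, T=0.597, ωT=2.109082, cosh=4.181009, sinh=4.059660; start (x,ẋ)=(0.688830, 0.572228) → end (x,ẋ)=(1.020438, 0.922867)
phase 6: p=1.1610, T=0.687, ωT=2.427034, cosh=5.706768, sinh=5.618469; start (x,ẋ)=(1.020438, 0.922867) → end (x,ẋ)=(1.826547, 2.476579)

1 0.4270 0.0485 0.5515
2 0.9360 0.3047 0.7128
3 1.2170 0.4561 0.4522
4 1.8430 0.6888 0.5722
5 2.4400 1.0204 0.9229
6 3.1270 1.8265 2.4766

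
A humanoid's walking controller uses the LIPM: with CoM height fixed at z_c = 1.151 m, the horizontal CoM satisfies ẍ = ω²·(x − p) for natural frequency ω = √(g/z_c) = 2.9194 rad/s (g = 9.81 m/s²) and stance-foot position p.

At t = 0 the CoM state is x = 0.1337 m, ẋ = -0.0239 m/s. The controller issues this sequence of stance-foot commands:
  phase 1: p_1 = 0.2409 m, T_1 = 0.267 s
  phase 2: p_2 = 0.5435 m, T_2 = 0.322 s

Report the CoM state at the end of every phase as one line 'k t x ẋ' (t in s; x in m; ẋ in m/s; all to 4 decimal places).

1 0.2670 0.0924 -0.3009
2 0.5890 -0.2338 -1.8725

phase 1: p=0.2409, T=0.267, ωT=0.779480, cosh=1.319491, sinh=0.860847; start (x,ẋ)=(0.133700, -0.023900) → end (x,ẋ)=(0.092403, -0.300946)
phase 2: p=0.5435, T=0.322, ωT=0.940047, cosh=1.475355, sinh=1.084746; start (x,ẋ)=(0.092403, -0.300946) → end (x,ẋ)=(-0.233849, -1.872539)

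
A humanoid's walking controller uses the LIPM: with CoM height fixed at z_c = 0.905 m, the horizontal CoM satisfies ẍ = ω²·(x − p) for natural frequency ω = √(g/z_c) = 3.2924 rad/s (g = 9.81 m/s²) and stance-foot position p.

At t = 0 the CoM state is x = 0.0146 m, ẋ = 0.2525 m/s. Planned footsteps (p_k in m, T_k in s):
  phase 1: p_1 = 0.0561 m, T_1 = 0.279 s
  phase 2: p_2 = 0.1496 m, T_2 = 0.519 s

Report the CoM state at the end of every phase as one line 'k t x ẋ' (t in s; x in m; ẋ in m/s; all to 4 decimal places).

1 0.2790 0.0766 0.2228
2 0.7980 0.1222 -0.0064

phase 1: p=0.0561, T=0.279, ωT=0.918580, cosh=1.452407, sinh=1.053322; start (x,ẋ)=(0.014600, 0.252500) → end (x,ẋ)=(0.076606, 0.222813)
phase 2: p=0.1496, T=0.519, ωT=1.708756, cosh=2.851588, sinh=2.670497; start (x,ẋ)=(0.076606, 0.222813) → end (x,ẋ)=(0.122177, -0.006417)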